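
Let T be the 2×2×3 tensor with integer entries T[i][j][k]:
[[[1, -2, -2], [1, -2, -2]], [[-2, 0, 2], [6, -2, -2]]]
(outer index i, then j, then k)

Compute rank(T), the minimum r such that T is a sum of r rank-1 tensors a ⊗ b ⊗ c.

Lower bound: the mode-3 unfolding of T (rows indexed by k, columns by (i,j) = (0,0), (0,1), (1,0), (1,1)) is [[1, 1, -2, 6], [-2, -2, 0, -2], [-2, -2, 2, -2]].
There the 3×3 minor on rows k ∈ {0, 1, 2}, columns (i,j) ∈ {(0,0), (1,0), (1,1)} is det [[1, -2, 6], [-2, 0, -2], [-2, 2, -2]] = -20 ≠ 0, so this unfolding has rank ≥ 3; CP rank is at least every unfolding rank, so rank(T) ≥ 3. (This is only a lower bound: in general the CP rank may exceed every unfolding rank, so we still need to exhibit 3 rank-1 terms summing to T.)
Upper bound: T is a sum of 3 rank-1 terms, T = (0, 1) ⊗ (0, 1) ⊗ (2, -2, 2) + (0, 1) ⊗ (1, -2) ⊗ (-2, 0, 2) + (1, 0) ⊗ (1, 1) ⊗ (1, -2, -2) (written with every a and b primitive with positive leading entry and the scale carried by c; CP decompositions are not unique, and this one is verified by expanding entrywise), so rank(T) ≤ 3.
These bounds meet, so rank(T) = 3.

3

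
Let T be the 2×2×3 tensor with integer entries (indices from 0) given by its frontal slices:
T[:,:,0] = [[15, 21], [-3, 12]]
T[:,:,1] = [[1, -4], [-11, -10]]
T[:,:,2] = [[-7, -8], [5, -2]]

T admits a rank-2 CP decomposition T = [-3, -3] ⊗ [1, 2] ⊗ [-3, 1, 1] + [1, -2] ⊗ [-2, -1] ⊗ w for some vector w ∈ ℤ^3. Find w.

Subtract the known terms from T to get the rank-1 residual R = [1, -2] ⊗ [-2, -1] ⊗ w, so R[i,j,k] = a[i]·b[j]·w[k]. Pick indices with nonzero a[0]·b[0] = (1)·(-2) = -2. Only the fibre through (0,0,·) is needed: R[0,0,:] = T[0,0,:] − Σₗ aₗ[0]bₗ[0]cₗ = [15, 1, -7] − (-3)·(1)·[-3, 1, 1] = [6, 4, -4]. Then w[k] = R[0,0,k] / -2 for each k, giving w = [6, 4, -4] / -2 = [-3, -2, 2].

w = [-3, -2, 2]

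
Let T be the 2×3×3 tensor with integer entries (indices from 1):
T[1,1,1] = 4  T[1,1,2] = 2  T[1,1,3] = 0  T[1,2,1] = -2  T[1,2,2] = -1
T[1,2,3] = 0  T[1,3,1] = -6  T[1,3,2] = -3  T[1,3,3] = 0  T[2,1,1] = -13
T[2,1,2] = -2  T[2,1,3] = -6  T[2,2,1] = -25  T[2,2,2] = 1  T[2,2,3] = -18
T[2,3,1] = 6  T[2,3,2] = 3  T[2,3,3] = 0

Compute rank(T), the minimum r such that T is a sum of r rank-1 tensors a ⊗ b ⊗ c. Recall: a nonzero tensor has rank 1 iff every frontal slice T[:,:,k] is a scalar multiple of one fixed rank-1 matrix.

2

Lower bound: the mode-1 unfolding of T (rows indexed by i, columns by (j,k) = (1,1), (1,2), (1,3), (2,1), (2,2), (2,3), (3,1), (3,2), (3,3)) is [[4, 2, 0, -2, -1, 0, -6, -3, 0], [-13, -2, -6, -25, 1, -18, 6, 3, 0]].
There the 2×2 minor on rows i ∈ {1, 2}, columns (j,k) ∈ {(1,1), (1,2)} is det [[4, 2], [-13, -2]] = 18 ≠ 0, so this unfolding has rank ≥ 2; CP rank is at least every unfolding rank, so rank(T) ≥ 2. (This is only a lower bound: in general the CP rank may exceed every unfolding rank, so we still need to exhibit 2 rank-1 terms summing to T.)
Upper bound — finding two terms. Write S_k = T[:,:,k] for the frontal slices: S₁ = [[4, -2, -6], [-13, -25, 6]], S₂ = [[2, -1, -3], [-2, 1, 3]], S₃ = [[0, 0, 0], [-6, -18, 0]].
If T = a₁ ⊗ b₁ ⊗ c₁ + a₂ ⊗ b₂ ⊗ c₂ then each S_k = c₁[k]·a₁b₁ᵀ + c₂[k]·a₂b₂ᵀ. S₁ and S₂ are linearly independent, so a₁b₁ᵀ and a₂b₂ᵀ must span the same plane of matrices: they are the rank-1 matrices of the form x·S₁ + y·S₂.
The 2×2 minor of x·S₁ + y·S₂ on rows {1,2}, columns {1,2} is −126·x² − 63·xy = (-63)·(2·x + y)(x), vanishing at (x:y) = (1:-2) and (0:1).
M₁ = S₁ − 2·S₂ = [[0, 0, 0], [-9, -27, 0]] = (-9)·[0, 1][1, 3, 0]ᵀ and M₂ = S₂ = [[2, -1, -3], [-2, 1, 3]] = [1, -1][2, -1, -3]ᵀ, so take a₁ = [0, 1], b₁ = [1, 3, 0], a₂ = [1, -1], b₂ = [2, -1, -3].
Each slice is an integer combination of E₁ = a₁b₁ᵀ and E₂ = a₂b₂ᵀ: S₁ = −9·E₁ + 2·E₂, S₂ = E₂, S₃ = −6·E₁; reading off coefficients, c₁ = [-9, 0, -6] and c₂ = [2, 1, 0].
Hence T = [0, 1] ⊗ [1, 3, 0] ⊗ [-9, 0, -6] + [1, -1] ⊗ [2, -1, -3] ⊗ [2, 1, 0], so rank(T) ≤ 2.
These bounds meet, so rank(T) = 2.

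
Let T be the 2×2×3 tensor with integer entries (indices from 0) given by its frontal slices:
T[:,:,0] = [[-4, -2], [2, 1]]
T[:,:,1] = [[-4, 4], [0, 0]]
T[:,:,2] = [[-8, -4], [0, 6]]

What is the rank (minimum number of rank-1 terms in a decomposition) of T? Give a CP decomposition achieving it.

rank(T) = 3

Lower bound: the mode-3 unfolding of T (rows indexed by k, columns by (i,j) = (0,0), (0,1), (1,0), (1,1)) is [[-4, -2, 2, 1], [-4, 4, 0, 0], [-8, -4, 0, 6]].
There the 3×3 minor on rows k ∈ {0, 1, 2}, columns (i,j) ∈ {(0,0), (0,1), (1,0)} is det [[-4, -2, 2], [-4, 4, 0], [-8, -4, 0]] = 96 ≠ 0, so this unfolding has rank ≥ 3; CP rank is at least every unfolding rank, so rank(T) ≥ 3. (Flattening ranks never certify an upper bound on CP rank; for that we must actually write T with 3 rank-1 terms.)
Upper bound: T is a sum of 3 rank-1 terms, T = [0, 1] ⊗ [1, -1] ⊗ [0, -2, -4] + [2, -1] ⊗ [1, -1] ⊗ [0, -2, 0] + [2, -1] ⊗ [2, 1] ⊗ [-1, 0, -2] (one valid choice — decompositions are not unique — normalised so each a, b is primitive with positive first nonzero entry; check it by expanding all entries), so rank(T) ≤ 3.
These bounds meet, so rank(T) = 3.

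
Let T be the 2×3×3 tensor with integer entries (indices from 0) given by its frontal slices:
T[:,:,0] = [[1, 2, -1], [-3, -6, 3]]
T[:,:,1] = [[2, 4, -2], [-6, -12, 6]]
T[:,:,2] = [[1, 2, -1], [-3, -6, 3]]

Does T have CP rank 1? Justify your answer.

If T = a (x) b (x) c then every fibre of T is a multiple of the corresponding factor, so read the factors off the fibres through the nonzero entry T[0,0,0] = 1.
The mode-1 fibre T[:,0,0] = [1, -3] gives a = [1, -3] (primitive direction); the mode-2 fibre T[0,:,0] = [1, 2, -1] gives b = [1, 2, -1]; then c[k] = T[0,0,k] / (a[0]·b[0]) = [1, 2, 1] / 1 = [1, 2, 1].
Expanding [1, -3] (x) [1, 2, -1] (x) [1, 2, 1] reproduces all 18 entries of T, so T = [1, -3] (x) [1, 2, -1] (x) [1, 2, 1] and rank(T) ≤ 1.
Equivalently every frontal slice T[:,:,k] is c[k] times the rank-1 matrix [1, -3] (x) [1, 2, -1]. So T has rank 1 (it is nonzero).

Yes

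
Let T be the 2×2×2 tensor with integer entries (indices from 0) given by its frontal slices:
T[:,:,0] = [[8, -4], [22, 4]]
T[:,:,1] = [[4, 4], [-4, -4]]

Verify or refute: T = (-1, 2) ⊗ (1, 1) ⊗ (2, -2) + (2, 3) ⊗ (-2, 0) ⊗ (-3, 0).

No

Reconstruct entry (0,0,0) from the claimed factors: Σₗ aₗ[0]bₗ[0]cₗ[0] = (-1)·(1)·(2) + (2)·(-2)·(-3) = 10, but T[0,0,0] = 8. The claim is false.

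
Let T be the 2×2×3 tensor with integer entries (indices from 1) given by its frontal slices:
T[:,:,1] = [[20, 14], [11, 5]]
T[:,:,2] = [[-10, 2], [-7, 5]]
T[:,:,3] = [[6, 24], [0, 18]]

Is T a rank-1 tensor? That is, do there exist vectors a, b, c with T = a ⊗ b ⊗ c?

The mode-3 unfolding of T (rows indexed by k, columns by (i,j) = (1,1), (1,2), (2,1), (2,2)) is [[20, 14, 11, 5], [-10, 2, -7, 5], [6, 24, 0, 18]].
There the 2×2 minor on rows k ∈ {1, 2}, columns (i,j) ∈ {(1,1), (1,2)} is det [[20, 14], [-10, 2]] = 180 ≠ 0, so this unfolding has rank ≥ 2; CP rank is at least every unfolding rank, so rank(T) ≥ 2.
In particular rank(T) ≥ 2 > 1, so T is not rank-1.

No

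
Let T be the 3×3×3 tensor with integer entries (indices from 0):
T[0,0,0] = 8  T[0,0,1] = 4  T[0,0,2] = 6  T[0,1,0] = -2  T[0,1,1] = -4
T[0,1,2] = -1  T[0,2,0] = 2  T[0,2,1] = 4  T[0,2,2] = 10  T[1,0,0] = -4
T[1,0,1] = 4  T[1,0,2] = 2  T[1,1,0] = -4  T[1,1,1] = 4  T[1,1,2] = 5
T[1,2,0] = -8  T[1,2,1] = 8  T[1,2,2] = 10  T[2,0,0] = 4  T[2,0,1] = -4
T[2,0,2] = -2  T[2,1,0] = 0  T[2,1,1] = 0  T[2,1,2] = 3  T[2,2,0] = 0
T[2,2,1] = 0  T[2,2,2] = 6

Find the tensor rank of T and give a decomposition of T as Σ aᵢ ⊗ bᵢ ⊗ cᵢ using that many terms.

Lower bound: the mode-2 unfolding of T (rows indexed by j, columns by (i,k) = (0,0), (0,1), (0,2), (1,0), (1,1), (1,2), (2,0), (2,1), (2,2)) is [[8, 4, 6, -4, 4, 2, 4, -4, -2], [-2, -4, -1, -4, 4, 5, 0, 0, 3], [2, 4, 10, -8, 8, 10, 0, 0, 6]].
There the 3×3 minor on rows j ∈ {0, 1, 2}, columns (i,k) ∈ {(0,0), (0,1), (0,2)} is det [[8, 4, 6], [-2, -4, -1], [2, 4, 10]] = -216 ≠ 0, so this unfolding has rank ≥ 3; CP rank is at least every unfolding rank, so rank(T) ≥ 3. (Flattening ranks never certify an upper bound on CP rank; for that we must actually write T with 3 rank-1 terms.)
Upper bound: T is a sum of 3 rank-1 terms, T = [1, -1, 1] ⊗ [2, 1, 2] ⊗ [2, -2, -1] + [1, 0, 0] ⊗ [2, -1, 1] ⊗ [2, 4, 4] + [1, 1, 1] ⊗ [0, 1, 2] ⊗ [-2, 2, 4] (one valid choice — decompositions are not unique — normalised so each a, b is primitive with positive first nonzero entry; check it by expanding all entries), so rank(T) ≤ 3.
These bounds meet, so rank(T) = 3.

rank(T) = 3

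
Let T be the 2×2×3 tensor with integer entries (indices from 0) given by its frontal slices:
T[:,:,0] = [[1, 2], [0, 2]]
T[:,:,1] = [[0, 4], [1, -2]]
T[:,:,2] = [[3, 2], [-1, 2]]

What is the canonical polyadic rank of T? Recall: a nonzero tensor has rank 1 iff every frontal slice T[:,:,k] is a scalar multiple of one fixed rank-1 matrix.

Lower bound: in the mode-3 unfolding of T (rows indexed by k, columns by (i,j)) the 3×3 minor on rows k ∈ {0, 1, 2}, columns (i,j) ∈ {(0,0), (0,1), (1,1)} is det [[1, 2, 2], [0, 4, -2], [3, 2, 2]] = -24 ≠ 0, so that unfolding has rank ≥ 3 and hence rank(T) ≥ 3 (CP rank is at least every unfolding rank, though it can be larger).
Upper bound: T is a sum of 3 rank-1 terms, T = [0, 1] ⊗ [0, 1] ⊗ [4, 2, 4] + [1, -1] ⊗ [1, -2] ⊗ [-1, -2, -1] + [2, -1] ⊗ [1, 0] ⊗ [1, 1, 2] (one valid choice — decompositions are not unique — normalised so each a, b is primitive with positive first nonzero entry; check it by expanding all entries), so rank(T) ≤ 3.
These bounds meet, so rank(T) = 3.

3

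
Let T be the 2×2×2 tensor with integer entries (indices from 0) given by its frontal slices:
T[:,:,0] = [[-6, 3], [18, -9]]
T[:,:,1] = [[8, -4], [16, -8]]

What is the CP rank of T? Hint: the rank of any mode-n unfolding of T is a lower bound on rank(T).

Lower bound: the mode-3 unfolding of T (rows indexed by k, columns by (i,j) = (0,0), (0,1), (1,0), (1,1)) is [[-6, 3, 18, -9], [8, -4, 16, -8]].
There the 2×2 minor on rows k ∈ {0, 1}, columns (i,j) ∈ {(0,0), (1,0)} is det [[-6, 18], [8, 16]] = -240 ≠ 0, so this unfolding has rank ≥ 2; CP rank is at least every unfolding rank, so rank(T) ≥ 2. (This is only a lower bound: in general the CP rank may exceed every unfolding rank, so we still need to exhibit 2 rank-1 terms summing to T.)
Upper bound — finding two terms. Every mode-2 slice of T is a multiple of one matrix: T[:,j,:] = b[j]·M with b = (2, -1) and M = [[-3, 4], [9, 8]] (rows indexed by i, columns by k). So it suffices to write M as a sum of two rank-1 matrices.
Splitting M by its rows (i = 0, 1), M = (1, 0)(-3, 4)ᵀ + (0, 1)(9, 8)ᵀ.
Hence T = (1, 0) ⊗ (2, -1) ⊗ (-3, 4) + (0, 1) ⊗ (2, -1) ⊗ (9, 8), so rank(T) ≤ 2.
These bounds meet, so rank(T) = 2.
Check entry T[1,0,1] = 16: (0)·(2)·(4) + (1)·(2)·(8) = 16.

2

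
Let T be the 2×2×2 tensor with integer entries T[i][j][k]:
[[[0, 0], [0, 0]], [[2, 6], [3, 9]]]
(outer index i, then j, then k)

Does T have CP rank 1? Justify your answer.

If T = a (x) b (x) c then every fibre of T is a multiple of the corresponding factor, so read the factors off the fibres through the nonzero entry T[1,0,0] = 2.
The mode-1 fibre T[:,0,0] = [0, 2] gives a = [0, 1] (primitive direction); the mode-2 fibre T[1,:,0] = [2, 3] gives b = [2, 3]; then c[k] = T[1,0,k] / (a[1]·b[0]) = [2, 6] / 2 = [1, 3].
Expanding [0, 1] (x) [2, 3] (x) [1, 3] reproduces all 8 entries of T, so T = [0, 1] (x) [2, 3] (x) [1, 3] and rank(T) ≤ 1.
Equivalently every frontal slice T[:,:,k] is c[k] times the rank-1 matrix [0, 1] (x) [2, 3]. So T has rank 1 (it is nonzero).

Yes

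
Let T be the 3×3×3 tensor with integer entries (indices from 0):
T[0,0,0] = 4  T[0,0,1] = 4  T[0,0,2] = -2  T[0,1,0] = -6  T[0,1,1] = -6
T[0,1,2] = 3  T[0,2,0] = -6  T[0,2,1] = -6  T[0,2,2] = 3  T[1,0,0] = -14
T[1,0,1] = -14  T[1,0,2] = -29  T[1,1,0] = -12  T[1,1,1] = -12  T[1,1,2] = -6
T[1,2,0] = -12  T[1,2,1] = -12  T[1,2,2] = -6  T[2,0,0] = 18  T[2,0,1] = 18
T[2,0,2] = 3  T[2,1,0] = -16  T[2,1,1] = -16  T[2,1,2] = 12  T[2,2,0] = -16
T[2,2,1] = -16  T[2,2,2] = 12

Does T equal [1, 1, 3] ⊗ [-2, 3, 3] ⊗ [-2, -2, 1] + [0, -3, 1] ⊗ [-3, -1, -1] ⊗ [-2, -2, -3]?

Yes

Reconstruct entrywise from the claimed factors. For example, T[0,2,2] = 3 and Σₗ aₗ[0]bₗ[2]cₗ[2] = (1)·(3)·(1) + (0)·(-1)·(-3) = 3; checking all 27 entries, every one matches. The claim holds.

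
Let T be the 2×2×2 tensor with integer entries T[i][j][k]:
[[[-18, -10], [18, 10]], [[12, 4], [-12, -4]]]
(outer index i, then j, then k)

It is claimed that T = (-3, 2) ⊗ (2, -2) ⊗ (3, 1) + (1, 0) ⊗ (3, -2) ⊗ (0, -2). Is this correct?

Reconstruct entry (0,0,1) from the claimed factors: Σₗ aₗ[0]bₗ[0]cₗ[1] = (-3)·(2)·(1) + (1)·(3)·(-2) = -12, but T[0,0,1] = -10. The claim is false.

No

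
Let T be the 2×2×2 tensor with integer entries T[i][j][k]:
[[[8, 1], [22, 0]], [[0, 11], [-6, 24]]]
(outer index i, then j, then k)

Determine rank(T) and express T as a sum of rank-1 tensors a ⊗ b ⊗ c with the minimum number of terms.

rank(T) = 2

Lower bound: the mode-1 unfolding of T (rows indexed by i, columns by (j,k) = (0,0), (0,1), (1,0), (1,1)) is [[8, 1, 22, 0], [0, 11, -6, 24]].
There the 2×2 minor on rows i ∈ {0, 1}, columns (j,k) ∈ {(0,0), (0,1)} is det [[8, 1], [0, 11]] = 88 ≠ 0, so this unfolding has rank ≥ 2; CP rank is at least every unfolding rank, so rank(T) ≥ 2. (Unfolding ranks only ever bound the CP rank from below — rank(T) can be strictly larger than all of them — so the matching upper bound has to come from an explicit 2-term decomposition.)
Upper bound — finding two terms. Write S_k = T[:,:,k] for the frontal slices: S₀ = [[8, 22], [0, -6]], S₁ = [[1, 0], [11, 24]].
If T = a₁ ⊗ b₁ ⊗ c₁ + a₂ ⊗ b₂ ⊗ c₂ then each S_k = c₁[k]·a₁b₁ᵀ + c₂[k]·a₂b₂ᵀ. S₀ and S₁ are linearly independent, so a₁b₁ᵀ and a₂b₂ᵀ must span the same plane of matrices: they are the rank-1 matrices of the form x·S₀ + y·S₁.
det(x·S₀ + y·S₁) is −48·x² − 56·xy + 24·y² = (-8)·(2·x + 3·y)(3·x − y), vanishing at (x:y) = (3:-2) and (1:3).
M₁ = 3·S₀ − 2·S₁ = [[22, 66], [-22, -66]] = 22·[1, -1][1, 3]ᵀ and M₂ = S₀ + 3·S₁ = [[11, 22], [33, 66]] = 11·[1, 3][1, 2]ᵀ, so take a₁ = [1, -1], b₁ = [1, 3], a₂ = [1, 3], b₂ = [1, 2].
Each slice is an integer combination of E₁ = a₁b₁ᵀ and E₂ = a₂b₂ᵀ: S₀ = 6·E₁ + 2·E₂, S₁ = −2·E₁ + 3·E₂; reading off coefficients, c₁ = [6, -2] and c₂ = [2, 3].
Hence T = [1, -1] ⊗ [1, 3] ⊗ [6, -2] + [1, 3] ⊗ [1, 2] ⊗ [2, 3], so rank(T) ≤ 2.
These bounds meet, so rank(T) = 2.
Check entry T[1,0,0] = 0: (-1)·(1)·(6) + (3)·(1)·(2) = 0.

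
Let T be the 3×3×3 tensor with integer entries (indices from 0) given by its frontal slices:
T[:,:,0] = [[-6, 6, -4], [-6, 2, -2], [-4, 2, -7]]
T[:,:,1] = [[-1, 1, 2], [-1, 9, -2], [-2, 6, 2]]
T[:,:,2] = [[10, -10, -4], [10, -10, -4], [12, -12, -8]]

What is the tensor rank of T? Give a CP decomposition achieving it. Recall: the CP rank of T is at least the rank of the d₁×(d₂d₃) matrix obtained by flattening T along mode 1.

Lower bound: in the mode-3 unfolding of T (rows indexed by k, columns by (i,j)) the 3×3 minor on rows k ∈ {0, 1, 2}, columns (i,j) ∈ {(0,0), (0,2), (1,1)} is det [[-6, -4, 2], [-1, 2, 9], [10, -4, -10]] = -448 ≠ 0, so that unfolding has rank ≥ 3 and hence rank(T) ≥ 3 (CP rank is at least every unfolding rank, though it can be larger).
Upper bound: T is a sum of 3 rank-1 terms, T = (0, 2, 1) (x) (0, 2, -1) (x) (-1, 2, 0) + (1, 1, 1) (x) (1, -1, 0) (x) (-8, 0, 8) + (1, 1, 2) (x) (1, -1, -2) (x) (2, -1, 2) (one valid choice — decompositions are not unique — normalised so each a, b is primitive with positive first nonzero entry; check it by expanding all entries), so rank(T) ≤ 3.
These bounds meet, so rank(T) = 3.

rank(T) = 3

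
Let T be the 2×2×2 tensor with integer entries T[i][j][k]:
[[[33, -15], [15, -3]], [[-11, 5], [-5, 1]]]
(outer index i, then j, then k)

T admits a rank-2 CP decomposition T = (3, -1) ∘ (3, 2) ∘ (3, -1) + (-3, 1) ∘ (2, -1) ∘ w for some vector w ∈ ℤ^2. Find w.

w = (-1, 1)

Subtract the known terms from T to get the rank-1 residual R = (-3, 1) ∘ (2, -1) ∘ w, so R[i,j,k] = a[i]·b[j]·w[k]. Pick indices with nonzero a[0]·b[0] = (-3)·(2) = -6. Only the fibre through (0,0,·) is needed: R[0,0,:] = T[0,0,:] − Σₗ aₗ[0]bₗ[0]cₗ = [33, -15] − (3)·(3)·(3, -1) = [6, -6]. Then w[k] = R[0,0,k] / -6 for each k, giving w = [6, -6] / -6 = (-1, 1).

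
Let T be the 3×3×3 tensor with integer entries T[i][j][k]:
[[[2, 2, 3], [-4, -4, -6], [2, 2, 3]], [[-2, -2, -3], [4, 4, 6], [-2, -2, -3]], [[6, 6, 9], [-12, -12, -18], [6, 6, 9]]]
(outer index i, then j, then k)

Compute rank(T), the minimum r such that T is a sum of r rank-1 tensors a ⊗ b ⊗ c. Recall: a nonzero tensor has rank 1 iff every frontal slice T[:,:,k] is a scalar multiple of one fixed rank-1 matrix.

Lower bound: T ≠ 0 (e.g. T[0,0,0] = 2), so rank(T) ≥ 1.
Upper bound: the mode-1 fibre T[:,0,0] = [2, -2, 6] gives a = [1, -1, 3] (primitive direction); the mode-2 fibre T[0,:,0] = [2, -4, 2] gives b = [1, -2, 1]; then c[k] = T[0,0,k] / (a[0]·b[0]) = [2, 2, 3] / 1 = [2, 2, 3].
Expanding [1, -1, 3] ⊗ [1, -2, 1] ⊗ [2, 2, 3] reproduces all 27 entries of T, so T = [1, -1, 3] ⊗ [1, -2, 1] ⊗ [2, 2, 3] and rank(T) ≤ 1.
These bounds meet, so rank(T) = 1.

1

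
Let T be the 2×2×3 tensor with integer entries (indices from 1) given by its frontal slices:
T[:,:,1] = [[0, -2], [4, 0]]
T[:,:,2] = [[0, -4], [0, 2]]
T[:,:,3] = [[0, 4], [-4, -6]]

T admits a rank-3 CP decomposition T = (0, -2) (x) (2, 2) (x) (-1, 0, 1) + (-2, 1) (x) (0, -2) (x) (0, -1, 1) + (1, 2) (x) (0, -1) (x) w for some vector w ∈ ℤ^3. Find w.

w = (2, 0, 0)

Subtract the known terms from T to get the rank-1 residual R = (1, 2) (x) (0, -1) (x) w, so R[i,j,k] = a[i]·b[j]·w[k]. Pick indices with nonzero a[1]·b[2] = (1)·(-1) = -1. Only the fibre through (1,2,·) is needed: R[1,2,:] = T[1,2,:] − Σₗ aₗ[1]bₗ[2]cₗ = [-2, -4, 4] − (0)·(2)·(-1, 0, 1) − (-2)·(-2)·(0, -1, 1) = [-2, 0, 0]. Then w[k] = R[1,2,k] / -1 for each k, giving w = [-2, 0, 0] / -1 = (2, 0, 0).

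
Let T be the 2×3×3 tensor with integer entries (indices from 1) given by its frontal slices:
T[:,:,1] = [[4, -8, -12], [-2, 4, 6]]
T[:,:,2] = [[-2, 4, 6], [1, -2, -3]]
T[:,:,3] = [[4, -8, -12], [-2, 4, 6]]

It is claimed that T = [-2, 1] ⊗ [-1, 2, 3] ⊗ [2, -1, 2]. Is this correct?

Reconstruct entrywise from the claimed factors. For example, T[2,1,3] = -2 and Σₗ aₗ[2]bₗ[1]cₗ[3] = (1)·(-1)·(2) = -2; checking all 18 entries, every one matches. The claim holds.

Yes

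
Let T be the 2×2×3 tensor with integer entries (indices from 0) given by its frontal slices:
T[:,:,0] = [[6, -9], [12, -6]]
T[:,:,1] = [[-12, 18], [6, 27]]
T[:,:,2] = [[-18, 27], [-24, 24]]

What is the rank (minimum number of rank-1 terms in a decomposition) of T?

2

Lower bound: the mode-3 unfolding of T (rows indexed by k, columns by (i,j) = (0,0), (0,1), (1,0), (1,1)) is [[6, -9, 12, -6], [-12, 18, 6, 27], [-18, 27, -24, 24]].
There the 2×2 minor on rows k ∈ {0, 1}, columns (i,j) ∈ {(0,0), (1,0)} is det [[6, 12], [-12, 6]] = 180 ≠ 0, so this unfolding has rank ≥ 2; CP rank is at least every unfolding rank, so rank(T) ≥ 2. (Unfolding ranks only ever bound the CP rank from below — rank(T) can be strictly larger than all of them — so the matching upper bound has to come from an explicit 2-term decomposition.)
Upper bound — finding two terms. Write S_k = T[:,:,k] for the frontal slices: S₀ = [[6, -9], [12, -6]], S₁ = [[-12, 18], [6, 27]], S₂ = [[-18, 27], [-24, 24]].
If T = a₁ ∘ b₁ ∘ c₁ + a₂ ∘ b₂ ∘ c₂ then each S_k = c₁[k]·a₁b₁ᵀ + c₂[k]·a₂b₂ᵀ. S₀ and S₁ are linearly independent, so a₁b₁ᵀ and a₂b₂ᵀ must span the same plane of matrices: they are the rank-1 matrices of the form x·S₀ + y·S₁.
det(x·S₀ + y·S₁) is 72·x² + 72·xy − 432·y² = 72·(x + 3·y)(x − 2·y), vanishing at (x:y) = (3:-1) and (2:1).
M₁ = 3·S₀ − S₁ = [[30, -45], [30, -45]] = 15·[1, 1][2, -3]ᵀ and M₂ = 2·S₀ + S₁ = [[0, 0], [30, 15]] = 15·[0, 1][2, 1]ᵀ, so take a₁ = [1, 1], b₁ = [2, -3], a₂ = [0, 1], b₂ = [2, 1].
Each slice is an integer combination of E₁ = a₁b₁ᵀ and E₂ = a₂b₂ᵀ: S₀ = 3·E₁ + 3·E₂, S₁ = −6·E₁ + 9·E₂, S₂ = −9·E₁ − 3·E₂; reading off coefficients, c₁ = [3, -6, -9] and c₂ = [3, 9, -3].
Hence T = [1, 1] ∘ [2, -3] ∘ [3, -6, -9] + [0, 1] ∘ [2, 1] ∘ [3, 9, -3], so rank(T) ≤ 2.
These bounds meet, so rank(T) = 2.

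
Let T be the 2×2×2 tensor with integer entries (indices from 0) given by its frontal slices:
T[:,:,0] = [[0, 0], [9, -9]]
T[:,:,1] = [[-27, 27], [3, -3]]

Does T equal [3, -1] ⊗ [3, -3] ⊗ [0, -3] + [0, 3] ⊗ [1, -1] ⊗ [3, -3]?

Reconstruct entry (1,0,1) from the claimed factors: Σₗ aₗ[1]bₗ[0]cₗ[1] = (-1)·(3)·(-3) + (3)·(1)·(-3) = 0, but T[1,0,1] = 3. The claim is false.

No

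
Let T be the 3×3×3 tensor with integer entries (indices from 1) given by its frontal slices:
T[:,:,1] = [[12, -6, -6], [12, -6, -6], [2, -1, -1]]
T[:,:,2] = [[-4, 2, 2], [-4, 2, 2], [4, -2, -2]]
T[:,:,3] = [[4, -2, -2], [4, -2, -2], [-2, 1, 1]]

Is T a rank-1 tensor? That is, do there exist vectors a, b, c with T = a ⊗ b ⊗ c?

The mode-3 unfolding of T (rows indexed by k, columns by (i,j) = (1,1), (1,2), (1,3), (2,1), (2,2), (2,3), (3,1), (3,2), (3,3)) is [[12, -6, -6, 12, -6, -6, 2, -1, -1], [-4, 2, 2, -4, 2, 2, 4, -2, -2], [4, -2, -2, 4, -2, -2, -2, 1, 1]].
There the 2×2 minor on rows k ∈ {1, 2}, columns (i,j) ∈ {(1,1), (3,1)} is det [[12, 2], [-4, 4]] = 56 ≠ 0, so this unfolding has rank ≥ 2; CP rank is at least every unfolding rank, so rank(T) ≥ 2.
In particular rank(T) ≥ 2 > 1, so T is not rank-1.

No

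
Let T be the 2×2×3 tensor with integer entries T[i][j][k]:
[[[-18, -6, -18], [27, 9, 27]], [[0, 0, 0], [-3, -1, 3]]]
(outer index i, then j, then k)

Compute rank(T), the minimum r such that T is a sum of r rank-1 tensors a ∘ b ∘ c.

2

Lower bound: the mode-2 unfolding of T (rows indexed by j, columns by (i,k) = (0,0), (0,1), (0,2), (1,0), (1,1), (1,2)) is [[-18, -6, -18, 0, 0, 0], [27, 9, 27, -3, -1, 3]].
There the 2×2 minor on rows j ∈ {0, 1}, columns (i,k) ∈ {(0,0), (1,0)} is det [[-18, 0], [27, -3]] = 54 ≠ 0, so this unfolding has rank ≥ 2; CP rank is at least every unfolding rank, so rank(T) ≥ 2. (Flattening ranks never certify an upper bound on CP rank; for that we must actually write T with 2 rank-1 terms.)
Upper bound — finding two terms. Write S_k = T[:,:,k] for the frontal slices: S₀ = [[-18, 27], [0, -3]], S₁ = [[-6, 9], [0, -1]], S₂ = [[-18, 27], [0, 3]].
If T = a₁ ∘ b₁ ∘ c₁ + a₂ ∘ b₂ ∘ c₂ then each S_k = c₁[k]·a₁b₁ᵀ + c₂[k]·a₂b₂ᵀ. S₀ and S₂ are linearly independent, so a₁b₁ᵀ and a₂b₂ᵀ must span the same plane of matrices: they are the rank-1 matrices of the form x·S₀ + y·S₂.
det(x·S₀ + y·S₂) is 54·x² − 54·y² = 54·(x − y)(x + y), vanishing at (x:y) = (1:1) and (1:-1).
M₁ = S₀ + S₂ = [[-36, 54], [0, 0]] = (-18)·(1, 0)(2, -3)ᵀ and M₂ = S₀ − S₂ = [[0, 0], [0, -6]] = (-6)·(0, 1)(0, 1)ᵀ, so take a₁ = (1, 0), b₁ = (2, -3), a₂ = (0, 1), b₂ = (0, 1).
Each slice is an integer combination of E₁ = a₁b₁ᵀ and E₂ = a₂b₂ᵀ: S₀ = −9·E₁ − 3·E₂, S₁ = −3·E₁ − E₂, S₂ = −9·E₁ + 3·E₂; reading off coefficients, c₁ = (-9, -3, -9) and c₂ = (-3, -1, 3).
Hence T = (1, 0) ∘ (2, -3) ∘ (-9, -3, -9) + (0, 1) ∘ (0, 1) ∘ (-3, -1, 3), so rank(T) ≤ 2.
These bounds meet, so rank(T) = 2.
Check entry T[0,1,0] = 27: (1)·(-3)·(-9) + (0)·(1)·(-3) = 27.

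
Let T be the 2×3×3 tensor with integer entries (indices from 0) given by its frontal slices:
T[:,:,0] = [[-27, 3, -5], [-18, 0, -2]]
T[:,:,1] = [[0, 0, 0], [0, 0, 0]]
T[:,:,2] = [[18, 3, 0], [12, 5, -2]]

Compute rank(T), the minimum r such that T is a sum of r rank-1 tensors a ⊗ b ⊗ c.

2

Lower bound: in the mode-3 unfolding of T (rows indexed by k, columns by (i,j)) the 2×2 minor on rows k ∈ {0, 2}, columns (i,j) ∈ {(0,0), (0,1)} is det [[-27, 3], [18, 3]] = -135 ≠ 0, so that unfolding has rank ≥ 2 and hence rank(T) ≥ 2 (CP rank is at least every unfolding rank, though it can be larger).
Upper bound: with S_k = T[:,:,k], the two rank-1 terms a₁b₁ᵀ, a₂b₂ᵀ are the rank-1 members of the pencil x·S₀ + y·S₂.
The 2×2 minor of x·S₀ + y·S₂ on rows {0,1}, columns {0,1} is 54·x² − 117·xy + 54·y² = 9·(2·x − 3·y)(3·x − 2·y), vanishing at (x:y) = (3:2) and (2:3).
M₁ = 3·S₀ + 2·S₂ = [[-45, 15, -15], [-30, 10, -10]] = (-5)·[3, 2][3, -1, 1]ᵀ and M₂ = 2·S₀ + 3·S₂ = [[0, 15, -10], [0, 15, -10]] = 5·[1, 1][0, 3, -2]ᵀ, so take a₁ = [3, 2], b₁ = [3, -1, 1], a₂ = [1, 1], b₂ = [0, 3, -2].
Each slice is an integer combination of E₁ = a₁b₁ᵀ and E₂ = a₂b₂ᵀ: S₀ = −3·E₁ − 2·E₂, S₁ = 0, S₂ = 2·E₁ + 3·E₂; reading off coefficients, c₁ = [-3, 0, 2] and c₂ = [-2, 0, 3].
Hence T = [3, 2] ⊗ [3, -1, 1] ⊗ [-3, 0, 2] + [1, 1] ⊗ [0, 3, -2] ⊗ [-2, 0, 3], so rank(T) ≤ 2.
These bounds meet, so rank(T) = 2.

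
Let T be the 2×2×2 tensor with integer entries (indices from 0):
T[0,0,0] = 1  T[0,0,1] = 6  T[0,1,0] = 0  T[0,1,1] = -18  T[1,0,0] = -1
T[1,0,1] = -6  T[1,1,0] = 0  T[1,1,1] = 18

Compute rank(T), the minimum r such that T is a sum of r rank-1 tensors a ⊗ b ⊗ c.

Lower bound: the mode-2 unfolding of T (rows indexed by j, columns by (i,k) = (0,0), (0,1), (1,0), (1,1)) is [[1, 6, -1, -6], [0, -18, 0, 18]].
There the 2×2 minor on rows j ∈ {0, 1}, columns (i,k) ∈ {(0,0), (0,1)} is det [[1, 6], [0, -18]] = -18 ≠ 0, so this unfolding has rank ≥ 2; CP rank is at least every unfolding rank, so rank(T) ≥ 2. (This is only a lower bound: in general the CP rank may exceed every unfolding rank, so we still need to exhibit 2 rank-1 terms summing to T.)
Upper bound — finding two terms. Every mode-1 slice of T is a multiple of one matrix: T[i,:,:] = a[i]·M with a = [1, -1] and M = [[1, 6], [0, -18]] (rows indexed by j, columns by k). So it suffices to write M as a sum of two rank-1 matrices.
Splitting M by its rows (j = 0, 1), M = [1, 0][1, 6]ᵀ + [0, 1][0, -18]ᵀ.
Hence T = [1, -1] ⊗ [1, 0] ⊗ [1, 6] + [1, -1] ⊗ [0, 1] ⊗ [0, -18], so rank(T) ≤ 2.
These bounds meet, so rank(T) = 2.
Check entry T[1,1,1] = 18: (-1)·(0)·(6) + (-1)·(1)·(-18) = 18.

2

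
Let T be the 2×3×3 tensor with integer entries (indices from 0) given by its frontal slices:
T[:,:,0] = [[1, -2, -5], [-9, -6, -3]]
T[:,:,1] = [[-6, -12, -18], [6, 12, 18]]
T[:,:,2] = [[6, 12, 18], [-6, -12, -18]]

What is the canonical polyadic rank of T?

Lower bound: the mode-1 unfolding of T (rows indexed by i, columns by (j,k) = (0,0), (0,1), (0,2), (1,0), (1,1), (1,2), (2,0), (2,1), (2,2)) is [[1, -6, 6, -2, -12, 12, -5, -18, 18], [-9, 6, -6, -6, 12, -12, -3, 18, -18]].
There the 2×2 minor on rows i ∈ {0, 1}, columns (j,k) ∈ {(0,0), (0,1)} is det [[1, -6], [-9, 6]] = -48 ≠ 0, so this unfolding has rank ≥ 2; CP rank is at least every unfolding rank, so rank(T) ≥ 2. (Unfolding ranks only ever bound the CP rank from below — rank(T) can be strictly larger than all of them — so the matching upper bound has to come from an explicit 2-term decomposition.)
Upper bound — finding two terms. Write S_k = T[:,:,k] for the frontal slices: S₀ = [[1, -2, -5], [-9, -6, -3]], S₁ = [[-6, -12, -18], [6, 12, 18]], S₂ = [[6, 12, 18], [-6, -12, -18]].
If T = a₁ ⊗ b₁ ⊗ c₁ + a₂ ⊗ b₂ ⊗ c₂ then each S_k = c₁[k]·a₁b₁ᵀ + c₂[k]·a₂b₂ᵀ. S₀ and S₁ are linearly independent, so a₁b₁ᵀ and a₂b₂ᵀ must span the same plane of matrices: they are the rank-1 matrices of the form x·S₀ + y·S₁.
The 2×2 minor of x·S₀ + y·S₁ on rows {0,1}, columns {0,1} is −24·x² − 48·xy = (-24)·(x + 2·y)(x), vanishing at (x:y) = (2:-1) and (0:1).
M₁ = 2·S₀ − S₁ = [[8, 8, 8], [-24, -24, -24]] = 8·(1, -3)(1, 1, 1)ᵀ and M₂ = S₁ = [[-6, -12, -18], [6, 12, 18]] = (-6)·(1, -1)(1, 2, 3)ᵀ, so take a₁ = (1, -3), b₁ = (1, 1, 1), a₂ = (1, -1), b₂ = (1, 2, 3).
Each slice is an integer combination of E₁ = a₁b₁ᵀ and E₂ = a₂b₂ᵀ: S₀ = 4·E₁ − 3·E₂, S₁ = −6·E₂, S₂ = 6·E₂; reading off coefficients, c₁ = (4, 0, 0) and c₂ = (-3, -6, 6).
Hence T = (1, -3) ⊗ (1, 1, 1) ⊗ (4, 0, 0) + (1, -1) ⊗ (1, 2, 3) ⊗ (-3, -6, 6), so rank(T) ≤ 2.
These bounds meet, so rank(T) = 2.
Check entry T[1,1,0] = -6: (-3)·(1)·(4) + (-1)·(2)·(-3) = -6.

2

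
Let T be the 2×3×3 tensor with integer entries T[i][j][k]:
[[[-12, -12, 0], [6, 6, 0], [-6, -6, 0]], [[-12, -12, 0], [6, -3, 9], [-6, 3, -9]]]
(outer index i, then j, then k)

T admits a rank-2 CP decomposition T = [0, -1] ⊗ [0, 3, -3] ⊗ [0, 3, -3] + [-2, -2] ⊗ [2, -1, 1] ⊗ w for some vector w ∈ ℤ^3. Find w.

w = [3, 3, 0]

Subtract the known terms from T to get the rank-1 residual R = [-2, -2] ⊗ [2, -1, 1] ⊗ w, so R[i,j,k] = a[i]·b[j]·w[k]. Pick indices with nonzero a[0]·b[0] = (-2)·(2) = -4. Only the fibre through (0,0,·) is needed: R[0,0,:] = T[0,0,:] − Σₗ aₗ[0]bₗ[0]cₗ = [-12, -12, 0] − (0)·(0)·[0, 3, -3] = [-12, -12, 0]. Then w[k] = R[0,0,k] / -4 for each k, giving w = [-12, -12, 0] / -4 = [3, 3, 0].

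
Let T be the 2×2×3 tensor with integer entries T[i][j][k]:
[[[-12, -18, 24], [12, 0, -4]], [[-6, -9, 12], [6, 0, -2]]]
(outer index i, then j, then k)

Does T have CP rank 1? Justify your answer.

The mode-2 unfolding of T (rows indexed by j, columns by (i,k) = (0,0), (0,1), (0,2), (1,0), (1,1), (1,2)) is [[-12, -18, 24, -6, -9, 12], [12, 0, -4, 6, 0, -2]].
There the 2×2 minor on rows j ∈ {0, 1}, columns (i,k) ∈ {(0,0), (0,1)} is det [[-12, -18], [12, 0]] = 216 ≠ 0, so this unfolding has rank ≥ 2; CP rank is at least every unfolding rank, so rank(T) ≥ 2.
In particular rank(T) ≥ 2 > 1, so T is not rank-1.

No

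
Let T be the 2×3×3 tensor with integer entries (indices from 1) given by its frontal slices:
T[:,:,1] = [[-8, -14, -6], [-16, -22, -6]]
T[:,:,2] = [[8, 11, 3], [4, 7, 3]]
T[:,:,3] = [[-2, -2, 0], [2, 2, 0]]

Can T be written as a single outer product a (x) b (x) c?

No

The mode-2 unfolding of T (rows indexed by j, columns by (i,k) = (1,1), (1,2), (1,3), (2,1), (2,2), (2,3)) is [[-8, 8, -2, -16, 4, 2], [-14, 11, -2, -22, 7, 2], [-6, 3, 0, -6, 3, 0]].
There the 2×2 minor on rows j ∈ {1, 2}, columns (i,k) ∈ {(1,1), (1,2)} is det [[-8, 8], [-14, 11]] = 24 ≠ 0, so this unfolding has rank ≥ 2; CP rank is at least every unfolding rank, so rank(T) ≥ 2.
In particular rank(T) ≥ 2 > 1, so T is not rank-1.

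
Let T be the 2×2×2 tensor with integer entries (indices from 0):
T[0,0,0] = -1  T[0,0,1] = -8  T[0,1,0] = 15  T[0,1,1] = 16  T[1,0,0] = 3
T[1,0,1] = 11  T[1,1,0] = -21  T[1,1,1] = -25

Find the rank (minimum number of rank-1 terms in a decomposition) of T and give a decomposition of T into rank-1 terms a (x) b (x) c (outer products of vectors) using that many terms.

Lower bound: the mode-2 unfolding of T (rows indexed by j, columns by (i,k) = (0,0), (0,1), (1,0), (1,1)) is [[-1, -8, 3, 11], [15, 16, -21, -25]].
There the 2×2 minor on rows j ∈ {0, 1}, columns (i,k) ∈ {(0,0), (0,1)} is det [[-1, -8], [15, 16]] = 104 ≠ 0, so this unfolding has rank ≥ 2; CP rank is at least every unfolding rank, so rank(T) ≥ 2. (Flattening ranks never certify an upper bound on CP rank; for that we must actually write T with 2 rank-1 terms.)
Upper bound — finding two terms. Write S_k = T[:,:,k] for the frontal slices: S₀ = [[-1, 15], [3, -21]], S₁ = [[-8, 16], [11, -25]].
If T = a₁ (x) b₁ (x) c₁ + a₂ (x) b₂ (x) c₂ then each S_k = c₁[k]·a₁b₁ᵀ + c₂[k]·a₂b₂ᵀ. S₀ and S₁ are linearly independent, so a₁b₁ᵀ and a₂b₂ᵀ must span the same plane of matrices: they are the rank-1 matrices of the form x·S₀ + y·S₁.
det(x·S₀ + y·S₁) is −24·x² − 20·xy + 24·y² = (-4)·(2·x + 3·y)(3·x − 2·y), vanishing at (x:y) = (3:-2) and (2:3).
M₁ = 3·S₀ − 2·S₁ = [[13, 13], [-13, -13]] = 13·[1, -1][1, 1]ᵀ and M₂ = 2·S₀ + 3·S₁ = [[-26, 78], [39, -117]] = (-13)·[2, -3][1, -3]ᵀ, so take a₁ = [1, -1], b₁ = [1, 1], a₂ = [2, -3], b₂ = [1, -3].
Each slice is an integer combination of E₁ = a₁b₁ᵀ and E₂ = a₂b₂ᵀ: S₀ = 3·E₁ − 2·E₂, S₁ = −2·E₁ − 3·E₂; reading off coefficients, c₁ = [3, -2] and c₂ = [-2, -3].
Hence T = [1, -1] (x) [1, 1] (x) [3, -2] + [2, -3] (x) [1, -3] (x) [-2, -3], so rank(T) ≤ 2.
These bounds meet, so rank(T) = 2.

rank(T) = 2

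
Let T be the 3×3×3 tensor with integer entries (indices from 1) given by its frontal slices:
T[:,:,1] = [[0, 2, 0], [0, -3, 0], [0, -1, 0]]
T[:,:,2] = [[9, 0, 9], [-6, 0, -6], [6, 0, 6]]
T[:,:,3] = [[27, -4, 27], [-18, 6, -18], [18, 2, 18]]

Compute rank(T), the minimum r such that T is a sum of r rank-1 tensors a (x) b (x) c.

Lower bound: the mode-3 unfolding of T (rows indexed by k, columns by (i,j) = (1,1), (1,2), (1,3), (2,1), (2,2), (2,3), (3,1), (3,2), (3,3)) is [[0, 2, 0, 0, -3, 0, 0, -1, 0], [9, 0, 9, -6, 0, -6, 6, 0, 6], [27, -4, 27, -18, 6, -18, 18, 2, 18]].
There the 2×2 minor on rows k ∈ {1, 2}, columns (i,j) ∈ {(1,1), (1,2)} is det [[0, 2], [9, 0]] = -18 ≠ 0, so this unfolding has rank ≥ 2; CP rank is at least every unfolding rank, so rank(T) ≥ 2. (Flattening ranks never certify an upper bound on CP rank; for that we must actually write T with 2 rank-1 terms.)
Upper bound — finding two terms. Write S_k = T[:,:,k] for the frontal slices: S₁ = [[0, 2, 0], [0, -3, 0], [0, -1, 0]], S₂ = [[9, 0, 9], [-6, 0, -6], [6, 0, 6]], S₃ = [[27, -4, 27], [-18, 6, -18], [18, 2, 18]].
If T = a₁ (x) b₁ (x) c₁ + a₂ (x) b₂ (x) c₂ then each S_k = c₁[k]·a₁b₁ᵀ + c₂[k]·a₂b₂ᵀ. S₁ and S₂ are linearly independent, so a₁b₁ᵀ and a₂b₂ᵀ must span the same plane of matrices: they are the rank-1 matrices of the form x·S₁ + y·S₂.
The 2×2 minor of x·S₁ + y·S₂ on rows {1,2}, columns {1,2} is −15·xy = (-15)·(y)(x), vanishing at (x:y) = (1:0) and (0:1).
M₁ = S₁ = [[0, 2, 0], [0, -3, 0], [0, -1, 0]] = (2, -3, -1)(0, 1, 0)ᵀ and M₂ = S₂ = [[9, 0, 9], [-6, 0, -6], [6, 0, 6]] = 3·(3, -2, 2)(1, 0, 1)ᵀ, so take a₁ = (2, -3, -1), b₁ = (0, 1, 0), a₂ = (3, -2, 2), b₂ = (1, 0, 1).
Each slice is an integer combination of E₁ = a₁b₁ᵀ and E₂ = a₂b₂ᵀ: S₁ = E₁, S₂ = 3·E₂, S₃ = −2·E₁ + 9·E₂; reading off coefficients, c₁ = (1, 0, -2) and c₂ = (0, 3, 9).
Hence T = (2, -3, -1) (x) (0, 1, 0) (x) (1, 0, -2) + (3, -2, 2) (x) (1, 0, 1) (x) (0, 3, 9), so rank(T) ≤ 2.
These bounds meet, so rank(T) = 2.

2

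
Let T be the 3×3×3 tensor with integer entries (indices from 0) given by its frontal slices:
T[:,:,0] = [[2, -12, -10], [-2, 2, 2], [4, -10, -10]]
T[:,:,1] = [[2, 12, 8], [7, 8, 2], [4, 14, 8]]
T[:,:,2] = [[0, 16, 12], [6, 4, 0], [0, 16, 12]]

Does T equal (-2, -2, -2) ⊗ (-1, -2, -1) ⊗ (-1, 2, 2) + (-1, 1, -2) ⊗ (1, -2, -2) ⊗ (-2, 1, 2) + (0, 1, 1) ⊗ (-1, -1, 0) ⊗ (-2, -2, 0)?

Reconstruct entry (0,0,0) from the claimed factors: Σₗ aₗ[0]bₗ[0]cₗ[0] = (-2)·(-1)·(-1) + (-1)·(1)·(-2) + (0)·(-1)·(-2) = 0, but T[0,0,0] = 2. The claim is false.

No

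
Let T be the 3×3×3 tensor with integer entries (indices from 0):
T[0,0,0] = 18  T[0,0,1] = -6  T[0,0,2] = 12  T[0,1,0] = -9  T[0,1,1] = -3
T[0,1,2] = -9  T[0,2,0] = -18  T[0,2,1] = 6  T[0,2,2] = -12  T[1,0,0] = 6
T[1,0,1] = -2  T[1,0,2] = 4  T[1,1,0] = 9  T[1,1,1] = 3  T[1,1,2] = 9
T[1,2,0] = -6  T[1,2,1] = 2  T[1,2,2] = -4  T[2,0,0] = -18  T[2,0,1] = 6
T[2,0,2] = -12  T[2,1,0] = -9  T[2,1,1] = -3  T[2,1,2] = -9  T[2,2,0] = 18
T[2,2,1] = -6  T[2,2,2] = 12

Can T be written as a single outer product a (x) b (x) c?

The mode-2 unfolding of T (rows indexed by j, columns by (i,k) = (0,0), (0,1), (0,2), (1,0), (1,1), (1,2), (2,0), (2,1), (2,2)) is [[18, -6, 12, 6, -2, 4, -18, 6, -12], [-9, -3, -9, 9, 3, 9, -9, -3, -9], [-18, 6, -12, -6, 2, -4, 18, -6, 12]].
There the 2×2 minor on rows j ∈ {0, 1}, columns (i,k) ∈ {(0,0), (0,1)} is det [[18, -6], [-9, -3]] = -108 ≠ 0, so this unfolding has rank ≥ 2; CP rank is at least every unfolding rank, so rank(T) ≥ 2.
In particular rank(T) ≥ 2 > 1, so T is not rank-1.

No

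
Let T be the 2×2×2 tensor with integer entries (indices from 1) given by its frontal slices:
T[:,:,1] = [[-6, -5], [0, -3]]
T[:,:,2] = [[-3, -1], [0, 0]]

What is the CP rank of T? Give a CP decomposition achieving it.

rank(T) = 2

Lower bound: the mode-1 unfolding of T (rows indexed by i, columns by (j,k) = (1,1), (1,2), (2,1), (2,2)) is [[-6, -3, -5, -1], [0, 0, -3, 0]].
There the 2×2 minor on rows i ∈ {1, 2}, columns (j,k) ∈ {(1,1), (2,1)} is det [[-6, -5], [0, -3]] = 18 ≠ 0, so this unfolding has rank ≥ 2; CP rank is at least every unfolding rank, so rank(T) ≥ 2. (This is only a lower bound: in general the CP rank may exceed every unfolding rank, so we still need to exhibit 2 rank-1 terms summing to T.)
Upper bound — finding two terms. Write S_k = T[:,:,k] for the frontal slices: S₁ = [[-6, -5], [0, -3]], S₂ = [[-3, -1], [0, 0]].
If T = a₁ ⊗ b₁ ⊗ c₁ + a₂ ⊗ b₂ ⊗ c₂ then each S_k = c₁[k]·a₁b₁ᵀ + c₂[k]·a₂b₂ᵀ. S₁ and S₂ are linearly independent, so a₁b₁ᵀ and a₂b₂ᵀ must span the same plane of matrices: they are the rank-1 matrices of the form x·S₁ + y·S₂.
det(x·S₁ + y·S₂) is 18·x² + 9·xy = 9·(2·x + y)(x), vanishing at (x:y) = (1:-2) and (0:1).
M₁ = S₁ − 2·S₂ = [[0, -3], [0, -3]] = (-3)·[1, 1][0, 1]ᵀ and M₂ = S₂ = [[-3, -1], [0, 0]] = −[1, 0][3, 1]ᵀ, so take a₁ = [1, 1], b₁ = [0, 1], a₂ = [1, 0], b₂ = [3, 1].
Each slice is an integer combination of E₁ = a₁b₁ᵀ and E₂ = a₂b₂ᵀ: S₁ = −3·E₁ − 2·E₂, S₂ = −E₂; reading off coefficients, c₁ = [-3, 0] and c₂ = [-2, -1].
Hence T = [1, 1] ⊗ [0, 1] ⊗ [-3, 0] + [1, 0] ⊗ [3, 1] ⊗ [-2, -1], so rank(T) ≤ 2.
These bounds meet, so rank(T) = 2.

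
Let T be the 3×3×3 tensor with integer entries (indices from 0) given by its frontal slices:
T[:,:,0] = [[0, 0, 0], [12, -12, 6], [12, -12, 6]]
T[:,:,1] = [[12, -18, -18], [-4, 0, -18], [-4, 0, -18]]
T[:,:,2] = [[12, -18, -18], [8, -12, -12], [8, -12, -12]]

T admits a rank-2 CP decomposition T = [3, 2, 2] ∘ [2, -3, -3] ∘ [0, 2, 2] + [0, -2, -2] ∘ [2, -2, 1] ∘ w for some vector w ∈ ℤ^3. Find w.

w = [-3, 3, 0]

Subtract the known terms from T to get the rank-1 residual R = [0, -2, -2] ∘ [2, -2, 1] ∘ w, so R[i,j,k] = a[i]·b[j]·w[k]. Pick indices with nonzero a[1]·b[0] = (-2)·(2) = -4. Only the fibre through (1,0,·) is needed: R[1,0,:] = T[1,0,:] − Σₗ aₗ[1]bₗ[0]cₗ = [12, -4, 8] − (2)·(2)·[0, 2, 2] = [12, -12, 0]. Then w[k] = R[1,0,k] / -4 for each k, giving w = [12, -12, 0] / -4 = [-3, 3, 0].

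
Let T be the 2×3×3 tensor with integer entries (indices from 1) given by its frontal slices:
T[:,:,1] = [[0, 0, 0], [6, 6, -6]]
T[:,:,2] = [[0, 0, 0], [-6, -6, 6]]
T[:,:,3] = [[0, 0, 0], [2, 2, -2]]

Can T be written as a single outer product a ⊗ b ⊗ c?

Yes

The mode-1 fibre T[:,1,1] = [0, 6] gives a = [0, 1] (primitive direction); the mode-2 fibre T[2,:,1] = [6, 6, -6] gives b = [1, 1, -1]; then c[k] = T[2,1,k] / (a[2]·b[1]) = [6, -6, 2] / 1 = [6, -6, 2].
Expanding [0, 1] ⊗ [1, 1, -1] ⊗ [6, -6, 2] reproduces all 18 entries of T, so T = [0, 1] ⊗ [1, 1, -1] ⊗ [6, -6, 2] and rank(T) ≤ 1.
Equivalently every frontal slice T[:,:,k] is c[k] times the rank-1 matrix [0, 1] ⊗ [1, 1, -1]. So T has rank 1 (it is nonzero).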